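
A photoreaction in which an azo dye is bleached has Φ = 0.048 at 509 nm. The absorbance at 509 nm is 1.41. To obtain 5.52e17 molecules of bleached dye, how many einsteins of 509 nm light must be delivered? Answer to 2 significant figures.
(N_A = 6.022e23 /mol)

2.0e-5 einstein

Product: 5.52e17 / 6.022e23 = 9.166e-7 mol.
Photons that must be absorbed: 9.166e-7 / 0.048 = 1.910e-5 mol.
Fraction absorbed: 1 − 10^(−1.41) = 0.9611.
Incident photons needed: 1.910e-5 / 0.9611 = 1.987e-5 mol.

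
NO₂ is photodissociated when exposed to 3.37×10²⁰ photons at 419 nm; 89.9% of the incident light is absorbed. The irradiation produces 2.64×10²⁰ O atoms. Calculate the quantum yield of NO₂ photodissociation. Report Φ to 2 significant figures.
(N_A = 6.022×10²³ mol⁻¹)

Product: 2.64×10²⁰ / 6.022×10²³ = 4.384×10⁻⁴ mol.
Moles of photons: 3.37×10²⁰ / 6.022×10²³ = 5.596×10⁻⁴ mol.
Photons absorbed: 0.899 × 5.596×10⁻⁴ = 5.031×10⁻⁴ mol.
Φ = 4.384×10⁻⁴ mol / 5.031×10⁻⁴ mol photons = 0.87.

Φ = 0.87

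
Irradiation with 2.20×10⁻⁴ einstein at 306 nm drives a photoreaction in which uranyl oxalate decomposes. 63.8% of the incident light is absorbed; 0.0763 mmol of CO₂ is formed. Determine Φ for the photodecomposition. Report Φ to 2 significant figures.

Product: 0.0763 mmol = 7.63×10⁻⁵ mol.
Photons absorbed: 0.638 × 2.20×10⁻⁴ = 1.404×10⁻⁴ mol.
Φ = 7.63×10⁻⁵ mol / 1.404×10⁻⁴ mol photons = 0.54.

Φ = 0.54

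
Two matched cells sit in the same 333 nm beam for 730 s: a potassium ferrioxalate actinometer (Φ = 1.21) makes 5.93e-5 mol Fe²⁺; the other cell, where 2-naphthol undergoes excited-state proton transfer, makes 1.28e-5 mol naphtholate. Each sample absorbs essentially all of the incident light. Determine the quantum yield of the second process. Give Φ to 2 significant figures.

Photons absorbed by the actinometer: 5.93e-5 / 1.21 = 4.901e-5 mol.
Φ(unknown) = 1.28e-5 / 4.901e-5 = 0.26.

Φ = 0.26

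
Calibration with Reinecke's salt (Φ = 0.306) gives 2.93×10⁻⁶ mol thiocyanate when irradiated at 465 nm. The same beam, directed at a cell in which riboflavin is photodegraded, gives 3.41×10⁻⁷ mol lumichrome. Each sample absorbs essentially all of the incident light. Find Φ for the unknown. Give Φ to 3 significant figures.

Φ = 0.0356

Photons absorbed by the actinometer: 2.93×10⁻⁶ / 0.306 = 9.575×10⁻⁶ mol.
Φ(unknown) = 3.41×10⁻⁷ / 9.575×10⁻⁶ = 0.0356.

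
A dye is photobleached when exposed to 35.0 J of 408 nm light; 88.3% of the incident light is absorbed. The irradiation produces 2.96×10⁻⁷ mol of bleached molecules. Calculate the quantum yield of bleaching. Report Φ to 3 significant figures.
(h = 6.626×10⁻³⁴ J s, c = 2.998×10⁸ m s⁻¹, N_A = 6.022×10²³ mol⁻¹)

Φ = 0.00281

Photon energy at 408 nm: hc/λ = (6.626×10⁻³⁴)(2.998×10⁸)/(408×10⁻⁹) = 4.869×10⁻¹⁹ J.
Photons incident: 35.0 / 4.869×10⁻¹⁹ = 7.188×10¹⁹, i.e. 7.188×10¹⁹/6.022×10²³ = 1.194×10⁻⁴ mol.
Photons absorbed: 0.883 × 1.194×10⁻⁴ = 1.054×10⁻⁴ mol.
Φ = 2.96×10⁻⁷ mol / 1.054×10⁻⁴ mol photons = 0.00281.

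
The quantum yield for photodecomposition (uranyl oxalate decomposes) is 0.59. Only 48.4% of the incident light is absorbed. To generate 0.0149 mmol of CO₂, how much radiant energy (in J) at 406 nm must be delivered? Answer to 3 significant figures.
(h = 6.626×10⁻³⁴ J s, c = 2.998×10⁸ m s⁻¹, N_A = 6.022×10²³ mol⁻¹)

Product: 0.0149 mmol = 1.49×10⁻⁵ mol.
Photons that must be absorbed: 1.49×10⁻⁵ / 0.59 = 2.525×10⁻⁵ mol.
Incident photons needed: 2.525×10⁻⁵ / 0.484 = 5.217×10⁻⁵ mol.
Photon energy: hc/λ = 4.893×10⁻¹⁹ J; per mole, 2.947×10⁵ J mol⁻¹.
Energy required: 5.217×10⁻⁵ × 2.947×10⁵ = 15.4 J.

15.4 J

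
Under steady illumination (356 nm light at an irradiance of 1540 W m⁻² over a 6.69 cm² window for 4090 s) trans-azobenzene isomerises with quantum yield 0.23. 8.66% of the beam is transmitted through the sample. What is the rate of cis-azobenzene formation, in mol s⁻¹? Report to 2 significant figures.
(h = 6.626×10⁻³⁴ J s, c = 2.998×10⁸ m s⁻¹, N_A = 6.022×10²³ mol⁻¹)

Photon energy at 356 nm: hc/λ = (6.626×10⁻³⁴)(2.998×10⁸)/(356×10⁻⁹) = 5.580×10⁻¹⁹ J.
Energy delivered: (1540 W m⁻²)(6.69×10⁻⁴ m²)(4090 s) = 4214 J.
Photons incident: 4214 / 5.580×10⁻¹⁹ = 7.552×10²¹, i.e. 7.552×10²¹/6.022×10²³ = 0.01254 mol.
Fraction absorbed: 1 − 8.66/100 = 0.9134.
Photons absorbed: 0.9134 × 0.01254 = 0.01145 mol.
Product formed: 0.23 × 0.01145 = 0.002634 mol.
Rate: 0.002634 / 4090 s = 6.4×10⁻⁷ mol s⁻¹.

6.4×10⁻⁷ mol s⁻¹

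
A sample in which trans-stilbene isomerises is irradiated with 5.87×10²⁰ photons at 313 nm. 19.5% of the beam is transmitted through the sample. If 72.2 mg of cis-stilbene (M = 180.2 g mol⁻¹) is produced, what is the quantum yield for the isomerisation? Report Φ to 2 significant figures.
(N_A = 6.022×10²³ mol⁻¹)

Φ = 0.51

Product: 72.2 mg / 180.2 g mol⁻¹ = 4.007×10⁻⁴ mol.
Moles of photons: 5.87×10²⁰ / 6.022×10²³ = 9.748×10⁻⁴ mol.
Fraction absorbed: 1 − 19.5/100 = 0.8050.
Photons absorbed: 0.8050 × 9.748×10⁻⁴ = 7.847×10⁻⁴ mol.
Φ = 4.007×10⁻⁴ mol / 7.847×10⁻⁴ mol photons = 0.51.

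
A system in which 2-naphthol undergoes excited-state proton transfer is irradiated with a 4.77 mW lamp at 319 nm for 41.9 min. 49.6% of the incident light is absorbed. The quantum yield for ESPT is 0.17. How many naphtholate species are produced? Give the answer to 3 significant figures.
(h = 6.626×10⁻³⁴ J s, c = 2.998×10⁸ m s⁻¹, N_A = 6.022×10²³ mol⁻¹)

1.62×10¹⁸ species

Photon energy at 319 nm: hc/λ = (6.626×10⁻³⁴)(2.998×10⁸)/(319×10⁻⁹) = 6.227×10⁻¹⁹ J.
Energy delivered: (4.77 mW)(2514 s) = 11.99 J.
Photons incident: 11.99 / 6.227×10⁻¹⁹ = 1.925×10¹⁹, i.e. 1.925×10¹⁹/6.022×10²³ = 3.197×10⁻⁵ mol.
Photons absorbed: 0.496 × 3.197×10⁻⁵ = 1.586×10⁻⁵ mol.
Product: Φ × n_abs = 0.17 × 1.586×10⁻⁵ = 2.696×10⁻⁶ mol.
As a count: 2.696×10⁻⁶ × 6.022×10²³ = 1.62×10¹⁸.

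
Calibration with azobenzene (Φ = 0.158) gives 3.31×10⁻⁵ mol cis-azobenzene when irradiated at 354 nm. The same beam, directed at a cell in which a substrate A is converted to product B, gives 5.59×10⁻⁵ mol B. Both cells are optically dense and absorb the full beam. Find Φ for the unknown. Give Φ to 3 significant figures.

Φ = 0.267

Photons absorbed by the actinometer: 3.31×10⁻⁵ / 0.158 = 2.095×10⁻⁴ mol.
Φ(unknown) = 5.59×10⁻⁵ / 2.095×10⁻⁴ = 0.267.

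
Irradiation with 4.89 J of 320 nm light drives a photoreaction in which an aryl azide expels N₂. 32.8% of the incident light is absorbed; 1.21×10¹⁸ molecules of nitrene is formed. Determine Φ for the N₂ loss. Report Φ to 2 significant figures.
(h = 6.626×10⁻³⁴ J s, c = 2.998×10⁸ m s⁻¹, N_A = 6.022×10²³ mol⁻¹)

Φ = 0.47

Product: 1.21×10¹⁸ / 6.022×10²³ = 2.009×10⁻⁶ mol.
Photon energy at 320 nm: hc/λ = (6.626×10⁻³⁴)(2.998×10⁸)/(320×10⁻⁹) = 6.208×10⁻¹⁹ J.
Photons incident: 4.89 / 6.208×10⁻¹⁹ = 7.877×10¹⁸, i.e. 7.877×10¹⁸/6.022×10²³ = 1.308×10⁻⁵ mol.
Photons absorbed: 0.328 × 1.308×10⁻⁵ = 4.290×10⁻⁶ mol.
Φ = 2.009×10⁻⁶ mol / 4.290×10⁻⁶ mol photons = 0.47.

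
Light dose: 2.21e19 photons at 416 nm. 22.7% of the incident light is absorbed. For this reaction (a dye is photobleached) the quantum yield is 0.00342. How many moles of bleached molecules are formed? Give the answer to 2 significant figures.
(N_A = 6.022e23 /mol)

Moles of photons: 2.21e19 / 6.022e23 = 3.670e-5 mol.
Photons absorbed: 0.227 × 3.670e-5 = 8.331e-6 mol.
Product: Φ × n_abs = 0.00342 × 8.331e-6 = 2.849e-8 mol.

2.8e-8 mol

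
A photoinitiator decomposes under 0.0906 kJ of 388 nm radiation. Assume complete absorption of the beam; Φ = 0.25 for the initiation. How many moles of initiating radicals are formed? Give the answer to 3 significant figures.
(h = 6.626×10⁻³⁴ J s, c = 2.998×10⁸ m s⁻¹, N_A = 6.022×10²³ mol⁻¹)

Photon energy at 388 nm: hc/λ = (6.626×10⁻³⁴)(2.998×10⁸)/(388×10⁻⁹) = 5.120×10⁻¹⁹ J.
Incident energy: 0.0906 kJ = 90.6 J.
Photons incident: 90.6 / 5.120×10⁻¹⁹ = 1.770×10²⁰, i.e. 1.770×10²⁰/6.022×10²³ = 2.939×10⁻⁴ mol.
Product: Φ × n_abs = 0.25 × 2.939×10⁻⁴ = 7.348×10⁻⁵ mol.

7.35×10⁻⁵ mol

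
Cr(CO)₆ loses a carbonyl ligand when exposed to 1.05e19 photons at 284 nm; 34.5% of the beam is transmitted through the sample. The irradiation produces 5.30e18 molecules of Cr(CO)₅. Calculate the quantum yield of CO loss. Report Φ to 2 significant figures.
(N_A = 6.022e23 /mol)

Product: 5.30e18 / 6.022e23 = 8.801e-6 mol.
Moles of photons: 1.05e19 / 6.022e23 = 1.744e-5 mol.
Fraction absorbed: 1 − 34.5/100 = 0.6550.
Photons absorbed: 0.6550 × 1.744e-5 = 1.142e-5 mol.
Φ = 8.801e-6 mol / 1.142e-5 mol photons = 0.77.

Φ = 0.77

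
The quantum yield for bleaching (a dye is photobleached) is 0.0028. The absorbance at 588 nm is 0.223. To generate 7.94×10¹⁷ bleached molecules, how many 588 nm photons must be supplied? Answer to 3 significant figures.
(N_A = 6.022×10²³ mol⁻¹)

7.06×10²⁰ photons

Product: 7.94×10¹⁷ / 6.022×10²³ = 1.318×10⁻⁶ mol.
Photons that must be absorbed: 1.318×10⁻⁶ / 0.0028 = 4.707×10⁻⁴ mol.
Fraction absorbed: 1 − 10^(−0.223) = 0.4016.
Incident photons needed: 4.707×10⁻⁴ / 0.4016 = 0.001172 mol.
Photon count: 0.001172 × 6.022×10²³ = 7.06×10²⁰.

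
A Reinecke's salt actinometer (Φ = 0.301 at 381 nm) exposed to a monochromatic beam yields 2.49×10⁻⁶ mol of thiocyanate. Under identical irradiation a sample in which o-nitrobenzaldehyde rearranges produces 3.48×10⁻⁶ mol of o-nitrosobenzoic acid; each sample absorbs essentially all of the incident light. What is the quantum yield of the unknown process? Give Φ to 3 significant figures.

Photons absorbed by the actinometer: 2.49×10⁻⁶ / 0.301 = 8.272×10⁻⁶ mol.
Φ(unknown) = 3.48×10⁻⁶ / 8.272×10⁻⁶ = 0.421.

Φ = 0.421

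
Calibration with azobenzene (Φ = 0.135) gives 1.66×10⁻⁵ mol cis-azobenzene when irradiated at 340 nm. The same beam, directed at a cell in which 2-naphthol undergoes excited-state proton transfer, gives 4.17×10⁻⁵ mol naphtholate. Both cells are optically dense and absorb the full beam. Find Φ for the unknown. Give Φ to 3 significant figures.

Photons absorbed by the actinometer: 1.66×10⁻⁵ / 0.135 = 1.230×10⁻⁴ mol.
Φ(unknown) = 4.17×10⁻⁵ / 1.230×10⁻⁴ = 0.339.

Φ = 0.339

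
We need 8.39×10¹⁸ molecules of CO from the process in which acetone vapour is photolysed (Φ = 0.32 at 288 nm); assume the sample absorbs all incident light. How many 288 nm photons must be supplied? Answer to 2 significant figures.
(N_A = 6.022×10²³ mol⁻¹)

Product: 8.39×10¹⁸ / 6.022×10²³ = 1.393×10⁻⁵ mol.
Photons that must be absorbed: 1.393×10⁻⁵ / 0.32 = 4.353×10⁻⁵ mol.
Photon count: 4.353×10⁻⁵ × 6.022×10²³ = 2.6×10¹⁹.

2.6×10¹⁹ photons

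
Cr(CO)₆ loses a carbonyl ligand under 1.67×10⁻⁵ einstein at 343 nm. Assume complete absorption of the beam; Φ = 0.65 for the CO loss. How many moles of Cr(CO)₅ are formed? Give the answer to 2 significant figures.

1.1×10⁻⁵ mol

Product: Φ × n_abs = 0.65 × 1.67×10⁻⁵ = 1.086×10⁻⁵ mol.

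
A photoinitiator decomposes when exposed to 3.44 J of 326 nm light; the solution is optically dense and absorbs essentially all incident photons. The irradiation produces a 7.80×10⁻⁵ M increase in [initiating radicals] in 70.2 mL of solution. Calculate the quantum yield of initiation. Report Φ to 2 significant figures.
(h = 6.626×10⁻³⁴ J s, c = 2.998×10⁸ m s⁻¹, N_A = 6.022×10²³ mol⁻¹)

Product: (7.80×10⁻⁵ M)(0.0702 L) = 5.476×10⁻⁶ mol.
Photon energy at 326 nm: hc/λ = (6.626×10⁻³⁴)(2.998×10⁸)/(326×10⁻⁹) = 6.093×10⁻¹⁹ J.
Photons incident: 3.44 / 6.093×10⁻¹⁹ = 5.646×10¹⁸, i.e. 5.646×10¹⁸/6.022×10²³ = 9.376×10⁻⁶ mol.
Φ = 5.476×10⁻⁶ mol / 9.376×10⁻⁶ mol photons = 0.58.

Φ = 0.58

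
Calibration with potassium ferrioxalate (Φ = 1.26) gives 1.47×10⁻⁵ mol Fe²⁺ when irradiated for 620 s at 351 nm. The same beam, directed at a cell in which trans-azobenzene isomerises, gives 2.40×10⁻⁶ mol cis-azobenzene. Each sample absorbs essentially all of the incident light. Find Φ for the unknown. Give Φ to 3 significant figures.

Photons absorbed by the actinometer: 1.47×10⁻⁵ / 1.26 = 1.167×10⁻⁵ mol.
Φ(unknown) = 2.40×10⁻⁶ / 1.167×10⁻⁵ = 0.206.

Φ = 0.206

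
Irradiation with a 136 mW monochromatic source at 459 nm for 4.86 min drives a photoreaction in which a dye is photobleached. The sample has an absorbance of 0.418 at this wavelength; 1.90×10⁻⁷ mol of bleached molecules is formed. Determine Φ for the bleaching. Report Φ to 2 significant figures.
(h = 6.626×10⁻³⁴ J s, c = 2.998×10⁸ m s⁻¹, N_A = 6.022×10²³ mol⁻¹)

Φ = 0.0020

Photon energy at 459 nm: hc/λ = (6.626×10⁻³⁴)(2.998×10⁸)/(459×10⁻⁹) = 4.328×10⁻¹⁹ J.
Energy delivered: (136 mW)(291.6 s) = 39.66 J.
Photons incident: 39.66 / 4.328×10⁻¹⁹ = 9.164×10¹⁹, i.e. 9.164×10¹⁹/6.022×10²³ = 1.522×10⁻⁴ mol.
Fraction absorbed: 1 − 10^(−0.418) = 0.6181.
Photons absorbed: 0.6181 × 1.522×10⁻⁴ = 9.407×10⁻⁵ mol.
Φ = 1.90×10⁻⁷ mol / 9.407×10⁻⁵ mol photons = 0.0020.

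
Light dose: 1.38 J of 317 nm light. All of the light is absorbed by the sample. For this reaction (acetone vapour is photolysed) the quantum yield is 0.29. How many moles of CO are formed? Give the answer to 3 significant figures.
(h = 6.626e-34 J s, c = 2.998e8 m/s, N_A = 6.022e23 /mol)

1.06e-6 mol

Photon energy at 317 nm: hc/λ = (6.626e-34)(2.998e8)/(317e-9) = 6.266e-19 J.
Photons incident: 1.38 / 6.266e-19 = 2.202e18, i.e. 2.202e18/6.022e23 = 3.657e-6 mol.
Product: Φ × n_abs = 0.29 × 3.657e-6 = 1.061e-6 mol.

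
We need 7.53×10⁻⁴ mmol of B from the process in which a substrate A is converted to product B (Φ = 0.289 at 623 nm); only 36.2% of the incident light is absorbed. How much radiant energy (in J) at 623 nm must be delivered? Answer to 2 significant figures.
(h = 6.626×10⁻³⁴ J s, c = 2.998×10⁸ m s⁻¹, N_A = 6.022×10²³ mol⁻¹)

1.4 J

Product: 7.53×10⁻⁴ mmol = 7.53×10⁻⁷ mol.
Photons that must be absorbed: 7.53×10⁻⁷ / 0.289 = 2.606×10⁻⁶ mol.
Incident photons needed: 2.606×10⁻⁶ / 0.362 = 7.199×10⁻⁶ mol.
Photon energy: hc/λ = 3.189×10⁻¹⁹ J; per mole, 1.920×10⁵ J mol⁻¹.
Energy required: 7.199×10⁻⁶ × 1.920×10⁵ = 1.4 J.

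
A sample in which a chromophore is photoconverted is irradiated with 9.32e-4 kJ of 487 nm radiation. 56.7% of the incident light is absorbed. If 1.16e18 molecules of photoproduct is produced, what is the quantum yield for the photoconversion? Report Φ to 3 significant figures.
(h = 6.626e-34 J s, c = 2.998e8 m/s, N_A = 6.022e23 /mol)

Φ = 0.895

Product: 1.16e18 / 6.022e23 = 1.926e-6 mol.
Photon energy at 487 nm: hc/λ = (6.626e-34)(2.998e8)/(487e-9) = 4.079e-19 J.
Incident energy: 9.32e-4 kJ = 0.932 J.
Photons incident: 0.932 / 4.079e-19 = 2.285e18, i.e. 2.285e18/6.022e23 = 3.794e-6 mol.
Photons absorbed: 0.567 × 3.794e-6 = 2.151e-6 mol.
Φ = 1.926e-6 mol / 2.151e-6 mol photons = 0.895.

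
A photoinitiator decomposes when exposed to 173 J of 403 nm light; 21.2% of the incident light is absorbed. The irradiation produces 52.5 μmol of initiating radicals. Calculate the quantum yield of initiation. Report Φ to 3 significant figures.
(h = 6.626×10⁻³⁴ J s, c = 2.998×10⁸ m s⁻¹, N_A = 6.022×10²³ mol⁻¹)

Φ = 0.425

Product: 52.5 μmol = 5.25×10⁻⁵ mol.
Photon energy at 403 nm: hc/λ = (6.626×10⁻³⁴)(2.998×10⁸)/(403×10⁻⁹) = 4.929×10⁻¹⁹ J.
Photons incident: 173 / 4.929×10⁻¹⁹ = 3.510×10²⁰, i.e. 3.510×10²⁰/6.022×10²³ = 5.829×10⁻⁴ mol.
Photons absorbed: 0.212 × 5.829×10⁻⁴ = 1.236×10⁻⁴ mol.
Φ = 5.25×10⁻⁵ mol / 1.236×10⁻⁴ mol photons = 0.425.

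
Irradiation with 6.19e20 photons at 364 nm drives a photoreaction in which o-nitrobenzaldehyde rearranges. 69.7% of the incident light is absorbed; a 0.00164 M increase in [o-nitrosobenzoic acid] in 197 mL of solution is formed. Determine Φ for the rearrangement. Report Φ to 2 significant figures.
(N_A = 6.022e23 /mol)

Φ = 0.45

Product: (0.00164 M)(0.197 L) = 3.231e-4 mol.
Moles of photons: 6.19e20 / 6.022e23 = 0.001028 mol.
Photons absorbed: 0.697 × 0.001028 = 7.165e-4 mol.
Φ = 3.231e-4 mol / 7.165e-4 mol photons = 0.45.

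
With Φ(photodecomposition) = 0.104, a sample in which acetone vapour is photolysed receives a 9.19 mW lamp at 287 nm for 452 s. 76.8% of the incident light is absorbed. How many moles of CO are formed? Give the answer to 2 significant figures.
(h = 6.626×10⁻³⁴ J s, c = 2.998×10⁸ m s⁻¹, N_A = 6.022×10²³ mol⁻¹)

8.0×10⁻⁷ mol

Photon energy at 287 nm: hc/λ = (6.626×10⁻³⁴)(2.998×10⁸)/(287×10⁻⁹) = 6.922×10⁻¹⁹ J.
Energy delivered: (9.19 mW)(452 s) = 4.154 J.
Photons incident: 4.154 / 6.922×10⁻¹⁹ = 6.001×10¹⁸, i.e. 6.001×10¹⁸/6.022×10²³ = 9.965×10⁻⁶ mol.
Photons absorbed: 0.768 × 9.965×10⁻⁶ = 7.653×10⁻⁶ mol.
Product: Φ × n_abs = 0.104 × 7.653×10⁻⁶ = 7.959×10⁻⁷ mol.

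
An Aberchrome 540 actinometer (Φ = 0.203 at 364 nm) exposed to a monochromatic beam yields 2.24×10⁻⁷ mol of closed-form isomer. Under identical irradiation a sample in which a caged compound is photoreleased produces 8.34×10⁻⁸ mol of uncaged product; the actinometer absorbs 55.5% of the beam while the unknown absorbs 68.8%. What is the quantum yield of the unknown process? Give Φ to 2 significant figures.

Photons absorbed by the actinometer: 2.24×10⁻⁷ / 0.203 = 1.103×10⁻⁶ mol.
Incident flux: 1.103×10⁻⁶ / 0.555 = 1.987×10⁻⁶ einstein.
Absorbed by unknown: 0.688 × 1.987×10⁻⁶ = 1.367×10⁻⁶ mol.
Φ(unknown) = 8.34×10⁻⁸ / 1.367×10⁻⁶ = 0.061.

Φ = 0.061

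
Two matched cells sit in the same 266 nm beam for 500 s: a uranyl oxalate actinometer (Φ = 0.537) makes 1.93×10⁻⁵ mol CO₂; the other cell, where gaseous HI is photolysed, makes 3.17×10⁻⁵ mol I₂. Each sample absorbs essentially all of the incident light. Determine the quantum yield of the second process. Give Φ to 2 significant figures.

Photons absorbed by the actinometer: 1.93×10⁻⁵ / 0.537 = 3.594×10⁻⁵ mol.
Φ(unknown) = 3.17×10⁻⁵ / 3.594×10⁻⁵ = 0.88.

Φ = 0.88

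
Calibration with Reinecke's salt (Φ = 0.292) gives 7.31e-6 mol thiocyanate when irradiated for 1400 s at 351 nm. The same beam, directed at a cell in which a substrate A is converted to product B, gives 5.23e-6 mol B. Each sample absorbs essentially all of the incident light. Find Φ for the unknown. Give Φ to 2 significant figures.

Φ = 0.21

Photons absorbed by the actinometer: 7.31e-6 / 0.292 = 2.503e-5 mol.
Φ(unknown) = 5.23e-6 / 2.503e-5 = 0.21.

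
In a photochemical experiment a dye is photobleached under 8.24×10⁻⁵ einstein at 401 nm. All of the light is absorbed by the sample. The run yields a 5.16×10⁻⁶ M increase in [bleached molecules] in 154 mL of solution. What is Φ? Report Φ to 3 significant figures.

Φ = 0.00964

Product: (5.16×10⁻⁶ M)(0.154 L) = 7.946×10⁻⁷ mol.
Φ = 7.946×10⁻⁷ mol / 8.24×10⁻⁵ mol photons = 0.00964.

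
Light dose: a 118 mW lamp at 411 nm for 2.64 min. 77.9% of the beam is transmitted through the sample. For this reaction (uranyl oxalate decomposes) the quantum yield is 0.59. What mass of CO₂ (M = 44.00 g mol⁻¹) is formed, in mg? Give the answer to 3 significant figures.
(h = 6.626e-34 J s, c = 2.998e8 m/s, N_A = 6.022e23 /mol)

0.368 mg

Photon energy at 411 nm: hc/λ = (6.626e-34)(2.998e8)/(411e-9) = 4.833e-19 J.
Energy delivered: (118 mW)(158.4 s) = 18.69 J.
Photons incident: 18.69 / 4.833e-19 = 3.867e19, i.e. 3.867e19/6.022e23 = 6.421e-5 mol.
Fraction absorbed: 1 − 77.9/100 = 0.2210.
Photons absorbed: 0.2210 × 6.421e-5 = 1.419e-5 mol.
Product: Φ × n_abs = 0.59 × 1.419e-5 = 8.372e-6 mol.
Mass: 8.372e-6 × 44.00 = 3.684e-4 g = 0.368 mg.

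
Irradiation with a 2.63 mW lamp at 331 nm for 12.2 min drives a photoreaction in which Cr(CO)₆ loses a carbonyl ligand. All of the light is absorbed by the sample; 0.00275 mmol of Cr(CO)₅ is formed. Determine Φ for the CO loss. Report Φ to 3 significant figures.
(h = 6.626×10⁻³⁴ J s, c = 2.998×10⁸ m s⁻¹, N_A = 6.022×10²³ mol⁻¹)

Φ = 0.516

Product: 0.00275 mmol = 2.75×10⁻⁶ mol.
Photon energy at 331 nm: hc/λ = (6.626×10⁻³⁴)(2.998×10⁸)/(331×10⁻⁹) = 6.001×10⁻¹⁹ J.
Energy delivered: (2.63 mW)(732 s) = 1.925 J.
Photons incident: 1.925 / 6.001×10⁻¹⁹ = 3.208×10¹⁸, i.e. 3.208×10¹⁸/6.022×10²³ = 5.327×10⁻⁶ mol.
Φ = 2.75×10⁻⁶ mol / 5.327×10⁻⁶ mol photons = 0.516.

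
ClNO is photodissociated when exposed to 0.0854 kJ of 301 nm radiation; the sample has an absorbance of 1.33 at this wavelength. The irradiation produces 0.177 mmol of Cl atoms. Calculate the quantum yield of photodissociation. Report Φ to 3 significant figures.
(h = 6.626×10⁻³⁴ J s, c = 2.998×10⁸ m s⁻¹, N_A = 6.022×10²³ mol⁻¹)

Φ = 0.864

Product: 0.177 mmol = 1.77×10⁻⁴ mol.
Photon energy at 301 nm: hc/λ = (6.626×10⁻³⁴)(2.998×10⁸)/(301×10⁻⁹) = 6.600×10⁻¹⁹ J.
Incident energy: 0.0854 kJ = 85.4 J.
Photons incident: 85.4 / 6.600×10⁻¹⁹ = 1.294×10²⁰, i.e. 1.294×10²⁰/6.022×10²³ = 2.149×10⁻⁴ mol.
Fraction absorbed: 1 − 10^(−1.33) = 0.9532.
Photons absorbed: 0.9532 × 2.149×10⁻⁴ = 2.048×10⁻⁴ mol.
Φ = 1.77×10⁻⁴ mol / 2.048×10⁻⁴ mol photons = 0.864.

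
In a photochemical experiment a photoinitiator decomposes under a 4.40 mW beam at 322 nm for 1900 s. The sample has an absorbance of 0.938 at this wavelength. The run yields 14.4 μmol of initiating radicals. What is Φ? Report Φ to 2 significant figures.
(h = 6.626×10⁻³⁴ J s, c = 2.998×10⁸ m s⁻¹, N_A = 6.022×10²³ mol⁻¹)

Φ = 0.72

Product: 14.4 μmol = 1.44×10⁻⁵ mol.
Photon energy at 322 nm: hc/λ = (6.626×10⁻³⁴)(2.998×10⁸)/(322×10⁻⁹) = 6.169×10⁻¹⁹ J.
Energy delivered: (4.40 mW)(1900 s) = 8.360 J.
Photons incident: 8.360 / 6.169×10⁻¹⁹ = 1.355×10¹⁹, i.e. 1.355×10¹⁹/6.022×10²³ = 2.250×10⁻⁵ mol.
Fraction absorbed: 1 − 10^(−0.938) = 0.8847.
Photons absorbed: 0.8847 × 2.250×10⁻⁵ = 1.991×10⁻⁵ mol.
Φ = 1.44×10⁻⁵ mol / 1.991×10⁻⁵ mol photons = 0.72.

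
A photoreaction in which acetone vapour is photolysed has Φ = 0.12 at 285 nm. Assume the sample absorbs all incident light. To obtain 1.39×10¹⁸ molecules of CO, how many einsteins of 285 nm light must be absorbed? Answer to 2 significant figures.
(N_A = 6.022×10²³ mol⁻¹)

Product: 1.39×10¹⁸ / 6.022×10²³ = 2.308×10⁻⁶ mol.
Photons that must be absorbed: 2.308×10⁻⁶ / 0.12 = 1.923×10⁻⁵ mol.

1.9×10⁻⁵ einstein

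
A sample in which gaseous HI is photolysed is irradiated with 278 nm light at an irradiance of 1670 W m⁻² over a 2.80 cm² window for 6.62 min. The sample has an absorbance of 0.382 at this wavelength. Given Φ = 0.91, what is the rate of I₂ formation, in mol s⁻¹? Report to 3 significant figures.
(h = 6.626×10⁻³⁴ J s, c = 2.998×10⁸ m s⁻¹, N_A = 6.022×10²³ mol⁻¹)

Photon energy at 278 nm: hc/λ = (6.626×10⁻³⁴)(2.998×10⁸)/(278×10⁻⁹) = 7.146×10⁻¹⁹ J.
Energy delivered: (1670 W m⁻²)(2.80×10⁻⁴ m²)(397.2 s) = 185.7 J.
Photons incident: 185.7 / 7.146×10⁻¹⁹ = 2.599×10²⁰, i.e. 2.599×10²⁰/6.022×10²³ = 4.316×10⁻⁴ mol.
Fraction absorbed: 1 − 10^(−0.382) = 0.5850.
Photons absorbed: 0.5850 × 4.316×10⁻⁴ = 2.525×10⁻⁴ mol.
Product formed: 0.91 × 2.525×10⁻⁴ = 2.298×10⁻⁴ mol.
Rate: 2.298×10⁻⁴ / 397.2 s = 5.79×10⁻⁷ mol s⁻¹.

5.79×10⁻⁷ mol s⁻¹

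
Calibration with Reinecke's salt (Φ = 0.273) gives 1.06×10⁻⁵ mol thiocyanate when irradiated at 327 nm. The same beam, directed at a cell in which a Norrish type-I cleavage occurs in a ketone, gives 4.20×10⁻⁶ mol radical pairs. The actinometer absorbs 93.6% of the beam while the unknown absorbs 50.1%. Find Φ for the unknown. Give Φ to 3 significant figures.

Photons absorbed by the actinometer: 1.06×10⁻⁵ / 0.273 = 3.883×10⁻⁵ mol.
Incident flux: 3.883×10⁻⁵ / 0.936 = 4.149×10⁻⁵ einstein.
Absorbed by unknown: 0.501 × 4.149×10⁻⁵ = 2.079×10⁻⁵ mol.
Φ(unknown) = 4.20×10⁻⁶ / 2.079×10⁻⁵ = 0.202.

Φ = 0.202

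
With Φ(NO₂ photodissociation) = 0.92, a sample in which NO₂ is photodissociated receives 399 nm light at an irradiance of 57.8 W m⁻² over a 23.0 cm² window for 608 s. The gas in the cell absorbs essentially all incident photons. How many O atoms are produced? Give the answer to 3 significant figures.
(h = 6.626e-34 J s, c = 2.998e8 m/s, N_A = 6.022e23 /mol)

Photon energy at 399 nm: hc/λ = (6.626e-34)(2.998e8)/(399e-9) = 4.979e-19 J.
Energy delivered: (57.8 W m⁻²)(23.0e-4 m²)(608 s) = 80.83 J.
Photons incident: 80.83 / 4.979e-19 = 1.623e20, i.e. 1.623e20/6.022e23 = 2.695e-4 mol.
Product: Φ × n_abs = 0.92 × 2.695e-4 = 2.479e-4 mol.
As a count: 2.479e-4 × 6.022e23 = 1.49e20.

1.49e20 atoms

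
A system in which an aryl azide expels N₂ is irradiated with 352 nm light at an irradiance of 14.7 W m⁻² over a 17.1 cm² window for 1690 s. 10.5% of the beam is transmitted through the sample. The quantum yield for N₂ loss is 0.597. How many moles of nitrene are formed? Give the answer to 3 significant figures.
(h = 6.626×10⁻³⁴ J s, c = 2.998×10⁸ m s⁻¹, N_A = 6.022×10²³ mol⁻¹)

6.68×10⁻⁵ mol

Photon energy at 352 nm: hc/λ = (6.626×10⁻³⁴)(2.998×10⁸)/(352×10⁻⁹) = 5.643×10⁻¹⁹ J.
Energy delivered: (14.7 W m⁻²)(17.1×10⁻⁴ m²)(1690 s) = 42.48 J.
Photons incident: 42.48 / 5.643×10⁻¹⁹ = 7.528×10¹⁹, i.e. 7.528×10¹⁹/6.022×10²³ = 1.250×10⁻⁴ mol.
Fraction absorbed: 1 − 10.5/100 = 0.8950.
Photons absorbed: 0.8950 × 1.250×10⁻⁴ = 1.119×10⁻⁴ mol.
Product: Φ × n_abs = 0.597 × 1.119×10⁻⁴ = 6.680×10⁻⁵ mol.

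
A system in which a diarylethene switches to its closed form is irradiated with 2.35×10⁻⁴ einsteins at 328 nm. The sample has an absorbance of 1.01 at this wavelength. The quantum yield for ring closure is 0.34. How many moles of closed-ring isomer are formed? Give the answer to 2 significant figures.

Fraction absorbed: 1 − 10^(−1.01) = 0.9023.
Photons absorbed: 0.9023 × 2.35×10⁻⁴ = 2.120×10⁻⁴ mol.
Product: Φ × n_abs = 0.34 × 2.120×10⁻⁴ = 7.208×10⁻⁵ mol.

7.2×10⁻⁵ mol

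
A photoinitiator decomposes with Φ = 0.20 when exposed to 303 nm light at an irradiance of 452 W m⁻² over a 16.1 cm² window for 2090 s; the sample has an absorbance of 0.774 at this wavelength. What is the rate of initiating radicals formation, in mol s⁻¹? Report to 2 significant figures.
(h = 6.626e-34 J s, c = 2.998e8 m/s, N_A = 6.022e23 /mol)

Photon energy at 303 nm: hc/λ = (6.626e-34)(2.998e8)/(303e-9) = 6.556e-19 J.
Energy delivered: (452 W m⁻²)(16.1e-4 m²)(2090 s) = 1521 J.
Photons incident: 1521 / 6.556e-19 = 2.320e21, i.e. 2.320e21/6.022e23 = 0.003853 mol.
Fraction absorbed: 1 − 10^(−0.774) = 0.8317.
Photons absorbed: 0.8317 × 0.003853 = 0.003205 mol.
Product formed: 0.20 × 0.003205 = 6.410e-4 mol.
Rate: 6.410e-4 / 2090 s = 3.1e-7 mol s⁻¹.

3.1e-7 mol s⁻¹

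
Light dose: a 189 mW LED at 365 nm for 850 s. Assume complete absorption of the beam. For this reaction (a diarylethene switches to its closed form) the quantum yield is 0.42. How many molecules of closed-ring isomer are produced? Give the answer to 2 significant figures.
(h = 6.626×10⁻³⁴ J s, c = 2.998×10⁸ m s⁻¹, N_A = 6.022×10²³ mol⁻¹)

Photon energy at 365 nm: hc/λ = (6.626×10⁻³⁴)(2.998×10⁸)/(365×10⁻⁹) = 5.442×10⁻¹⁹ J.
Energy delivered: (189 mW)(850 s) = 160.7 J.
Photons incident: 160.7 / 5.442×10⁻¹⁹ = 2.953×10²⁰, i.e. 2.953×10²⁰/6.022×10²³ = 4.904×10⁻⁴ mol.
Product: Φ × n_abs = 0.42 × 4.904×10⁻⁴ = 2.060×10⁻⁴ mol.
As a count: 2.060×10⁻⁴ × 6.022×10²³ = 1.2×10²⁰.

1.2×10²⁰ molecules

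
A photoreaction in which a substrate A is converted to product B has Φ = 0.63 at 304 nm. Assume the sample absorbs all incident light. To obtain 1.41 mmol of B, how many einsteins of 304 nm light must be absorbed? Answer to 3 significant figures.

0.00224 einstein

Product: 1.41 mmol = 0.00141 mol.
Photons that must be absorbed: 0.00141 / 0.63 = 0.002238 mol.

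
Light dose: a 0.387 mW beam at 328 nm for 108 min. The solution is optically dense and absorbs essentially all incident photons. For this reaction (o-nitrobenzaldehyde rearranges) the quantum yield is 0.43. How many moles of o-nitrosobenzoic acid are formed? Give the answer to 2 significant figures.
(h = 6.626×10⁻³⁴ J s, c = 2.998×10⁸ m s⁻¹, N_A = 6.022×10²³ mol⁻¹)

3.0×10⁻⁶ mol

Photon energy at 328 nm: hc/λ = (6.626×10⁻³⁴)(2.998×10⁸)/(328×10⁻⁹) = 6.056×10⁻¹⁹ J.
Energy delivered: (0.387 mW)(6480 s) = 2.508 J.
Photons incident: 2.508 / 6.056×10⁻¹⁹ = 4.141×10¹⁸, i.e. 4.141×10¹⁸/6.022×10²³ = 6.876×10⁻⁶ mol.
Product: Φ × n_abs = 0.43 × 6.876×10⁻⁶ = 2.957×10⁻⁶ mol.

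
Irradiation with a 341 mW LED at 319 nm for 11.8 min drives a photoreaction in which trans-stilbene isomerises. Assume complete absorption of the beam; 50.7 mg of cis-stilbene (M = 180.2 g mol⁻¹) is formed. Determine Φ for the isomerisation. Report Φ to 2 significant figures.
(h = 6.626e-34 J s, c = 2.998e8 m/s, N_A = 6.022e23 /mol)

Product: 50.7 mg / 180.2 g mol⁻¹ = 2.814e-4 mol.
Photon energy at 319 nm: hc/λ = (6.626e-34)(2.998e8)/(319e-9) = 6.227e-19 J.
Energy delivered: (341 mW)(708 s) = 241.4 J.
Photons incident: 241.4 / 6.227e-19 = 3.877e20, i.e. 3.877e20/6.022e23 = 6.438e-4 mol.
Φ = 2.814e-4 mol / 6.438e-4 mol photons = 0.44.

Φ = 0.44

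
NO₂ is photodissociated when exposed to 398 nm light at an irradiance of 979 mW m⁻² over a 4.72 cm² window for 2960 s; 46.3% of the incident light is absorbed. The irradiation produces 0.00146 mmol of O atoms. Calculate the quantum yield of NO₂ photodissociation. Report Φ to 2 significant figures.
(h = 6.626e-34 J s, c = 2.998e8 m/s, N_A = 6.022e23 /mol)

Φ = 0.69

Product: 0.00146 mmol = 1.46e-6 mol.
Photon energy at 398 nm: hc/λ = (6.626e-34)(2.998e8)/(398e-9) = 4.991e-19 J.
Energy delivered: (979 mW m⁻²)(4.72e-4 m²)(2960 s) = 1.368 J.
Photons incident: 1.368 / 4.991e-19 = 2.741e18, i.e. 2.741e18/6.022e23 = 4.552e-6 mol.
Photons absorbed: 0.463 × 4.552e-6 = 2.108e-6 mol.
Φ = 1.46e-6 mol / 2.108e-6 mol photons = 0.69.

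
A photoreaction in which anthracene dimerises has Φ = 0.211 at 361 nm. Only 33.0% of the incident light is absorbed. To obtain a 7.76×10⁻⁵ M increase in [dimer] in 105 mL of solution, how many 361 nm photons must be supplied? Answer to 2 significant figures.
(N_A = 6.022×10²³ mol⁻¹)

7.0×10¹⁹ photons

Product: (7.76×10⁻⁵ M)(0.105 L) = 8.148×10⁻⁶ mol.
Photons that must be absorbed: 8.148×10⁻⁶ / 0.211 = 3.862×10⁻⁵ mol.
Incident photons needed: 3.862×10⁻⁵ / 0.330 = 1.170×10⁻⁴ mol.
Photon count: 1.170×10⁻⁴ × 6.022×10²³ = 7.0×10¹⁹.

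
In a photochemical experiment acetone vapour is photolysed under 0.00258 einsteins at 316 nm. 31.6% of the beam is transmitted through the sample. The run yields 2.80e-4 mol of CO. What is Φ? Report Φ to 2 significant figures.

Fraction absorbed: 1 − 31.6/100 = 0.6840.
Photons absorbed: 0.6840 × 0.00258 = 0.001765 mol.
Φ = 2.80e-4 mol / 0.001765 mol photons = 0.16.

Φ = 0.16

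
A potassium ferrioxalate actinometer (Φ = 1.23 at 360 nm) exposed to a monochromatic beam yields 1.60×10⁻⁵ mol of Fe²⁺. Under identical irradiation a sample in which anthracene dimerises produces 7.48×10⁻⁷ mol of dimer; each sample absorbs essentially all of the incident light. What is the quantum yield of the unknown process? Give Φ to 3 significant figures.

Φ = 0.0575

Photons absorbed by the actinometer: 1.60×10⁻⁵ / 1.23 = 1.301×10⁻⁵ mol.
Φ(unknown) = 7.48×10⁻⁷ / 1.301×10⁻⁵ = 0.0575.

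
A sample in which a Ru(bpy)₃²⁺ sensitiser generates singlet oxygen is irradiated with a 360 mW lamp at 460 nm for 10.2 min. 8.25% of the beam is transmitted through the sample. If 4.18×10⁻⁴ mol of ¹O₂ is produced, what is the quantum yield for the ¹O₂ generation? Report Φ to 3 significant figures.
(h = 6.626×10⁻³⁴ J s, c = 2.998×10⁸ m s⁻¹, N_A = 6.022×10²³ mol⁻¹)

Φ = 0.538

Photon energy at 460 nm: hc/λ = (6.626×10⁻³⁴)(2.998×10⁸)/(460×10⁻⁹) = 4.318×10⁻¹⁹ J.
Energy delivered: (360 mW)(612 s) = 220.3 J.
Photons incident: 220.3 / 4.318×10⁻¹⁹ = 5.102×10²⁰, i.e. 5.102×10²⁰/6.022×10²³ = 8.472×10⁻⁴ mol.
Fraction absorbed: 1 − 8.25/100 = 0.9175.
Photons absorbed: 0.9175 × 8.472×10⁻⁴ = 7.773×10⁻⁴ mol.
Φ = 4.18×10⁻⁴ mol / 7.773×10⁻⁴ mol photons = 0.538.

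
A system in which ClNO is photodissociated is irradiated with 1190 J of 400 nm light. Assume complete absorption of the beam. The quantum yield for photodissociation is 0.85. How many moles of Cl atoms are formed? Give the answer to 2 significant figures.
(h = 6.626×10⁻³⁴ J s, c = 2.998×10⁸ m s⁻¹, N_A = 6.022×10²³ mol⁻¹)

Photon energy at 400 nm: hc/λ = (6.626×10⁻³⁴)(2.998×10⁸)/(400×10⁻⁹) = 4.966×10⁻¹⁹ J.
Photons incident: 1190 / 4.966×10⁻¹⁹ = 2.396×10²¹, i.e. 2.396×10²¹/6.022×10²³ = 0.003979 mol.
Product: Φ × n_abs = 0.85 × 0.003979 = 0.003382 mol.

0.0034 mol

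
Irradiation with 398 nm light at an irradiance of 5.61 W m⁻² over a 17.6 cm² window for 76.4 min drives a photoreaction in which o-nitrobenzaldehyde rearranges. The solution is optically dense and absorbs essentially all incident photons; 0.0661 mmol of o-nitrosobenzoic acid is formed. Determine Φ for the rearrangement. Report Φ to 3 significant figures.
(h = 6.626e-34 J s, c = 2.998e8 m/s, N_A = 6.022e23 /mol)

Φ = 0.439

Product: 0.0661 mmol = 6.61e-5 mol.
Photon energy at 398 nm: hc/λ = (6.626e-34)(2.998e8)/(398e-9) = 4.991e-19 J.
Energy delivered: (5.61 W m⁻²)(17.6e-4 m²)(4584 s) = 45.26 J.
Photons incident: 45.26 / 4.991e-19 = 9.068e19, i.e. 9.068e19/6.022e23 = 1.506e-4 mol.
Φ = 6.61e-5 mol / 1.506e-4 mol photons = 0.439.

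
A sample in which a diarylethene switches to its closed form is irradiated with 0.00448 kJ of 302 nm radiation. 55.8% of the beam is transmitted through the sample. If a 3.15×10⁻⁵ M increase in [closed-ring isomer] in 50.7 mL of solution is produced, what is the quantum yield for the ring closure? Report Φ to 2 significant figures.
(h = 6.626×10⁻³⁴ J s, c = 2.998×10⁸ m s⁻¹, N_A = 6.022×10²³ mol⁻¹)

Product: (3.15×10⁻⁵ M)(0.0507 L) = 1.597×10⁻⁶ mol.
Photon energy at 302 nm: hc/λ = (6.626×10⁻³⁴)(2.998×10⁸)/(302×10⁻⁹) = 6.578×10⁻¹⁹ J.
Incident energy: 0.00448 kJ = 4.48 J.
Photons incident: 4.48 / 6.578×10⁻¹⁹ = 6.811×10¹⁸, i.e. 6.811×10¹⁸/6.022×10²³ = 1.131×10⁻⁵ mol.
Fraction absorbed: 1 − 55.8/100 = 0.4420.
Photons absorbed: 0.4420 × 1.131×10⁻⁵ = 4.999×10⁻⁶ mol.
Φ = 1.597×10⁻⁶ mol / 4.999×10⁻⁶ mol photons = 0.32.

Φ = 0.32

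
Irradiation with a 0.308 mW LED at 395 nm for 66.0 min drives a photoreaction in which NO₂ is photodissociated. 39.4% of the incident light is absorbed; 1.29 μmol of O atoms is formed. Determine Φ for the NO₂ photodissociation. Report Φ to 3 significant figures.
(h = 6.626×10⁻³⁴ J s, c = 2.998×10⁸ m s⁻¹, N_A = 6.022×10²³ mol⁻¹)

Φ = 0.813

Product: 1.29 μmol = 1.29×10⁻⁶ mol.
Photon energy at 395 nm: hc/λ = (6.626×10⁻³⁴)(2.998×10⁸)/(395×10⁻⁹) = 5.029×10⁻¹⁹ J.
Energy delivered: (0.308 mW)(3960 s) = 1.220 J.
Photons incident: 1.220 / 5.029×10⁻¹⁹ = 2.426×10¹⁸, i.e. 2.426×10¹⁸/6.022×10²³ = 4.029×10⁻⁶ mol.
Photons absorbed: 0.394 × 4.029×10⁻⁶ = 1.587×10⁻⁶ mol.
Φ = 1.29×10⁻⁶ mol / 1.587×10⁻⁶ mol photons = 0.813.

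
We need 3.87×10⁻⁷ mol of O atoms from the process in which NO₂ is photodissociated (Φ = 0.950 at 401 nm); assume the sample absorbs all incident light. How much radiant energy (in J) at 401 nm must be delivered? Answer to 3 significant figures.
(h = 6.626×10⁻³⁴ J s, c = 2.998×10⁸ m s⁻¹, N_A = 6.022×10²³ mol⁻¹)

0.122 J

Photons that must be absorbed: 3.87×10⁻⁷ / 0.950 = 4.074×10⁻⁷ mol.
Photon energy: hc/λ = 4.954×10⁻¹⁹ J; per mole, 2.983×10⁵ J mol⁻¹.
Energy required: 4.074×10⁻⁷ × 2.983×10⁵ = 0.122 J.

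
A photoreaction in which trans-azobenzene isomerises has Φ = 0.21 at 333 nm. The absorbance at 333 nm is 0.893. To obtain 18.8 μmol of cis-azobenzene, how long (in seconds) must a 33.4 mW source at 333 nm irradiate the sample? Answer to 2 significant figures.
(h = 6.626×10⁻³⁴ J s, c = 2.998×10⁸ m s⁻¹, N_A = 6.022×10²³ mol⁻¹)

Product: 18.8 μmol = 1.88×10⁻⁵ mol.
Photons that must be absorbed: 1.88×10⁻⁵ / 0.21 = 8.952×10⁻⁵ mol.
Fraction absorbed: 1 − 10^(−0.893) = 0.8721.
Incident photons needed: 8.952×10⁻⁵ / 0.8721 = 1.026×10⁻⁴ mol.
Photon energy: hc/λ = 5.965×10⁻¹⁹ J; per mole, 3.592×10⁵ J mol⁻¹.
Energy required: 1.026×10⁻⁴ × 3.592×10⁵ = 36.85 J.
Time: 36.85 J / 0.0334 W = 1100 s.

t ≈ 1100 s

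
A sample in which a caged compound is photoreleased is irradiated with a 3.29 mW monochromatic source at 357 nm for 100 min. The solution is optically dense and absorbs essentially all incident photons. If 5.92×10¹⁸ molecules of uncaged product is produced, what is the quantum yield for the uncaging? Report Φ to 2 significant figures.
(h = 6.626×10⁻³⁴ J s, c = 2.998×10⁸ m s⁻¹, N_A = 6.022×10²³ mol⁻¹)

Φ = 0.17

Product: 5.92×10¹⁸ / 6.022×10²³ = 9.831×10⁻⁶ mol.
Photon energy at 357 nm: hc/λ = (6.626×10⁻³⁴)(2.998×10⁸)/(357×10⁻⁹) = 5.564×10⁻¹⁹ J.
Energy delivered: (3.29 mW)(6000 s) = 19.74 J.
Photons incident: 19.74 / 5.564×10⁻¹⁹ = 3.548×10¹⁹, i.e. 3.548×10¹⁹/6.022×10²³ = 5.892×10⁻⁵ mol.
Φ = 9.831×10⁻⁶ mol / 5.892×10⁻⁵ mol photons = 0.17.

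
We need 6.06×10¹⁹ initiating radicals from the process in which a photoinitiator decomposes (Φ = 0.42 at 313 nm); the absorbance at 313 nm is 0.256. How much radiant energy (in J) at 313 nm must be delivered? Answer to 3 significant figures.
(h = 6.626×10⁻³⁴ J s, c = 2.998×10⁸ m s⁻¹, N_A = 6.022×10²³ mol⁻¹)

206 J

Product: 6.06×10¹⁹ / 6.022×10²³ = 1.006×10⁻⁴ mol.
Photons that must be absorbed: 1.006×10⁻⁴ / 0.42 = 2.395×10⁻⁴ mol.
Fraction absorbed: 1 − 10^(−0.256) = 0.4454.
Incident photons needed: 2.395×10⁻⁴ / 0.4454 = 5.377×10⁻⁴ mol.
Photon energy: hc/λ = 6.347×10⁻¹⁹ J; per mole, 3.822×10⁵ J mol⁻¹.
Energy required: 5.377×10⁻⁴ × 3.822×10⁵ = 206 J.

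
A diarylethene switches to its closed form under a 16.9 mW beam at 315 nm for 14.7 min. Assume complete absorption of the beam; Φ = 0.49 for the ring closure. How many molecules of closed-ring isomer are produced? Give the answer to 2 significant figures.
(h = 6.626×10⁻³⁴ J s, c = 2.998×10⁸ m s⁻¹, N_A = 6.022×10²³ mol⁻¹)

Photon energy at 315 nm: hc/λ = (6.626×10⁻³⁴)(2.998×10⁸)/(315×10⁻⁹) = 6.306×10⁻¹⁹ J.
Energy delivered: (16.9 mW)(882 s) = 14.91 J.
Photons incident: 14.91 / 6.306×10⁻¹⁹ = 2.364×10¹⁹, i.e. 2.364×10¹⁹/6.022×10²³ = 3.926×10⁻⁵ mol.
Product: Φ × n_abs = 0.49 × 3.926×10⁻⁵ = 1.924×10⁻⁵ mol.
As a count: 1.924×10⁻⁵ × 6.022×10²³ = 1.2×10¹⁹.

1.2×10¹⁹ molecules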